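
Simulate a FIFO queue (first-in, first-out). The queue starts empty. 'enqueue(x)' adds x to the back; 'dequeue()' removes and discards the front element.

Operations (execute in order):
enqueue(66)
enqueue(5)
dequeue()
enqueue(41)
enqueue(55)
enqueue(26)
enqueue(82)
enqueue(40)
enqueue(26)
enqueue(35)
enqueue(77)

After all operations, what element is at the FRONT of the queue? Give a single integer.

enqueue(66): queue = [66]
enqueue(5): queue = [66, 5]
dequeue(): queue = [5]
enqueue(41): queue = [5, 41]
enqueue(55): queue = [5, 41, 55]
enqueue(26): queue = [5, 41, 55, 26]
enqueue(82): queue = [5, 41, 55, 26, 82]
enqueue(40): queue = [5, 41, 55, 26, 82, 40]
enqueue(26): queue = [5, 41, 55, 26, 82, 40, 26]
enqueue(35): queue = [5, 41, 55, 26, 82, 40, 26, 35]
enqueue(77): queue = [5, 41, 55, 26, 82, 40, 26, 35, 77]

Answer: 5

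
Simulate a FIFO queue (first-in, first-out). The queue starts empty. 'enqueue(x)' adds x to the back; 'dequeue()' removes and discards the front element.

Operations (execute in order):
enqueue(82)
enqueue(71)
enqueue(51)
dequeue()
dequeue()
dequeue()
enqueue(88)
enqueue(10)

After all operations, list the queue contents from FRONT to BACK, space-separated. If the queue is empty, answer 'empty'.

enqueue(82): [82]
enqueue(71): [82, 71]
enqueue(51): [82, 71, 51]
dequeue(): [71, 51]
dequeue(): [51]
dequeue(): []
enqueue(88): [88]
enqueue(10): [88, 10]

Answer: 88 10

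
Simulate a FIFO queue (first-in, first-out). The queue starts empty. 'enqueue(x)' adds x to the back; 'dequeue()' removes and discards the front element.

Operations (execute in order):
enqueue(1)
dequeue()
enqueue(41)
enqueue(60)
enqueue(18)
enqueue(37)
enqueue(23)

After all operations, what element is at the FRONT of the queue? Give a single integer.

Answer: 41

Derivation:
enqueue(1): queue = [1]
dequeue(): queue = []
enqueue(41): queue = [41]
enqueue(60): queue = [41, 60]
enqueue(18): queue = [41, 60, 18]
enqueue(37): queue = [41, 60, 18, 37]
enqueue(23): queue = [41, 60, 18, 37, 23]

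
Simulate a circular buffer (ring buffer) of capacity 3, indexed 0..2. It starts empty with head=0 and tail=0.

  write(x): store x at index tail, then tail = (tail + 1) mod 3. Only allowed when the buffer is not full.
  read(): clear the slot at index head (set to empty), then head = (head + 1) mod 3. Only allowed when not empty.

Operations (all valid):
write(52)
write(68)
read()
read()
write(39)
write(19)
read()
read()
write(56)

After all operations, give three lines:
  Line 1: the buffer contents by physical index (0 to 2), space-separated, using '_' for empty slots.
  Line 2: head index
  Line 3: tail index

write(52): buf=[52 _ _], head=0, tail=1, size=1
write(68): buf=[52 68 _], head=0, tail=2, size=2
read(): buf=[_ 68 _], head=1, tail=2, size=1
read(): buf=[_ _ _], head=2, tail=2, size=0
write(39): buf=[_ _ 39], head=2, tail=0, size=1
write(19): buf=[19 _ 39], head=2, tail=1, size=2
read(): buf=[19 _ _], head=0, tail=1, size=1
read(): buf=[_ _ _], head=1, tail=1, size=0
write(56): buf=[_ 56 _], head=1, tail=2, size=1

Answer: _ 56 _
1
2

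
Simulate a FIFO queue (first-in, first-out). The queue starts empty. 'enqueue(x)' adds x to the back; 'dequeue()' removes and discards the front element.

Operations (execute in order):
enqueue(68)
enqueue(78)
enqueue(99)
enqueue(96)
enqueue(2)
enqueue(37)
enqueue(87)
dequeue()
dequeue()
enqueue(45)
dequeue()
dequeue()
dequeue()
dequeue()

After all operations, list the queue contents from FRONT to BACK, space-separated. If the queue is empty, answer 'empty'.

enqueue(68): [68]
enqueue(78): [68, 78]
enqueue(99): [68, 78, 99]
enqueue(96): [68, 78, 99, 96]
enqueue(2): [68, 78, 99, 96, 2]
enqueue(37): [68, 78, 99, 96, 2, 37]
enqueue(87): [68, 78, 99, 96, 2, 37, 87]
dequeue(): [78, 99, 96, 2, 37, 87]
dequeue(): [99, 96, 2, 37, 87]
enqueue(45): [99, 96, 2, 37, 87, 45]
dequeue(): [96, 2, 37, 87, 45]
dequeue(): [2, 37, 87, 45]
dequeue(): [37, 87, 45]
dequeue(): [87, 45]

Answer: 87 45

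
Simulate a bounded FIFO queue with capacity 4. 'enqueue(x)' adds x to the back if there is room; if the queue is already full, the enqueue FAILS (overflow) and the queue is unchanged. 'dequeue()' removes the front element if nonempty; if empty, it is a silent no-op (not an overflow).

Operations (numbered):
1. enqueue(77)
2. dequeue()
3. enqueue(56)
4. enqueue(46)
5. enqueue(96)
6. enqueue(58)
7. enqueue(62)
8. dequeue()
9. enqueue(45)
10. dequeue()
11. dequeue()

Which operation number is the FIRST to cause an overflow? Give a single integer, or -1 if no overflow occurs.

1. enqueue(77): size=1
2. dequeue(): size=0
3. enqueue(56): size=1
4. enqueue(46): size=2
5. enqueue(96): size=3
6. enqueue(58): size=4
7. enqueue(62): size=4=cap → OVERFLOW (fail)
8. dequeue(): size=3
9. enqueue(45): size=4
10. dequeue(): size=3
11. dequeue(): size=2

Answer: 7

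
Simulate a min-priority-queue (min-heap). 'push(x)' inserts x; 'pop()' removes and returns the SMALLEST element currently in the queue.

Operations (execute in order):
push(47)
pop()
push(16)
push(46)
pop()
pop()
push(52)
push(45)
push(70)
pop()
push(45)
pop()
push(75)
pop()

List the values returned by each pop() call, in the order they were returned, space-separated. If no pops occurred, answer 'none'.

Answer: 47 16 46 45 45 52

Derivation:
push(47): heap contents = [47]
pop() → 47: heap contents = []
push(16): heap contents = [16]
push(46): heap contents = [16, 46]
pop() → 16: heap contents = [46]
pop() → 46: heap contents = []
push(52): heap contents = [52]
push(45): heap contents = [45, 52]
push(70): heap contents = [45, 52, 70]
pop() → 45: heap contents = [52, 70]
push(45): heap contents = [45, 52, 70]
pop() → 45: heap contents = [52, 70]
push(75): heap contents = [52, 70, 75]
pop() → 52: heap contents = [70, 75]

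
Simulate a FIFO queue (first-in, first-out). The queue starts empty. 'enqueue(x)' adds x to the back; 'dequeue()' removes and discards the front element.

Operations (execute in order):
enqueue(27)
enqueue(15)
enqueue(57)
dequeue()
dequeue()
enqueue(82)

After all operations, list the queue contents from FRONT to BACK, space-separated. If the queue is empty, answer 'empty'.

enqueue(27): [27]
enqueue(15): [27, 15]
enqueue(57): [27, 15, 57]
dequeue(): [15, 57]
dequeue(): [57]
enqueue(82): [57, 82]

Answer: 57 82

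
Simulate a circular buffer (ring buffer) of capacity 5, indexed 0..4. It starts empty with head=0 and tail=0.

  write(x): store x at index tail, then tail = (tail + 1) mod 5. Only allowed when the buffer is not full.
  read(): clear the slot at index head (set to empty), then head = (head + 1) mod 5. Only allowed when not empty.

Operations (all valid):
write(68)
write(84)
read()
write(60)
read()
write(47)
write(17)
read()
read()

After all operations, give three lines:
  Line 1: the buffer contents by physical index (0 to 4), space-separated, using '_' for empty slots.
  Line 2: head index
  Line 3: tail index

write(68): buf=[68 _ _ _ _], head=0, tail=1, size=1
write(84): buf=[68 84 _ _ _], head=0, tail=2, size=2
read(): buf=[_ 84 _ _ _], head=1, tail=2, size=1
write(60): buf=[_ 84 60 _ _], head=1, tail=3, size=2
read(): buf=[_ _ 60 _ _], head=2, tail=3, size=1
write(47): buf=[_ _ 60 47 _], head=2, tail=4, size=2
write(17): buf=[_ _ 60 47 17], head=2, tail=0, size=3
read(): buf=[_ _ _ 47 17], head=3, tail=0, size=2
read(): buf=[_ _ _ _ 17], head=4, tail=0, size=1

Answer: _ _ _ _ 17
4
0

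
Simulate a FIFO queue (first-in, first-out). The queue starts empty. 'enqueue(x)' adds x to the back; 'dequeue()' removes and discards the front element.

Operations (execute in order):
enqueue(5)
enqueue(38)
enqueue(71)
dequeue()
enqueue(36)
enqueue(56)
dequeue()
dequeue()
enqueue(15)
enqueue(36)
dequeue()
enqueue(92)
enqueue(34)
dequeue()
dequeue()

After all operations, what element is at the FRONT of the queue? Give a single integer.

Answer: 36

Derivation:
enqueue(5): queue = [5]
enqueue(38): queue = [5, 38]
enqueue(71): queue = [5, 38, 71]
dequeue(): queue = [38, 71]
enqueue(36): queue = [38, 71, 36]
enqueue(56): queue = [38, 71, 36, 56]
dequeue(): queue = [71, 36, 56]
dequeue(): queue = [36, 56]
enqueue(15): queue = [36, 56, 15]
enqueue(36): queue = [36, 56, 15, 36]
dequeue(): queue = [56, 15, 36]
enqueue(92): queue = [56, 15, 36, 92]
enqueue(34): queue = [56, 15, 36, 92, 34]
dequeue(): queue = [15, 36, 92, 34]
dequeue(): queue = [36, 92, 34]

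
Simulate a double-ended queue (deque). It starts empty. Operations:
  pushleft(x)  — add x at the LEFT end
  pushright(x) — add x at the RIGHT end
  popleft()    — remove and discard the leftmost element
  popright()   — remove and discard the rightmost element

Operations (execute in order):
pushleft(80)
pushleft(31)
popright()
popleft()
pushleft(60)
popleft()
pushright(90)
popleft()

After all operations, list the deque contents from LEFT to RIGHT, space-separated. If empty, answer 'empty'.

Answer: empty

Derivation:
pushleft(80): [80]
pushleft(31): [31, 80]
popright(): [31]
popleft(): []
pushleft(60): [60]
popleft(): []
pushright(90): [90]
popleft(): []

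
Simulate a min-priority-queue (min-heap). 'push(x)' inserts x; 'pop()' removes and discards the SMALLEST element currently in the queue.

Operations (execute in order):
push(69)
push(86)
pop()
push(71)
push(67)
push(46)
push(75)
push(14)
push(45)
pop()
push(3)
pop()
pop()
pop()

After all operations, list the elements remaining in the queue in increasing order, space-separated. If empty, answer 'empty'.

Answer: 67 71 75 86

Derivation:
push(69): heap contents = [69]
push(86): heap contents = [69, 86]
pop() → 69: heap contents = [86]
push(71): heap contents = [71, 86]
push(67): heap contents = [67, 71, 86]
push(46): heap contents = [46, 67, 71, 86]
push(75): heap contents = [46, 67, 71, 75, 86]
push(14): heap contents = [14, 46, 67, 71, 75, 86]
push(45): heap contents = [14, 45, 46, 67, 71, 75, 86]
pop() → 14: heap contents = [45, 46, 67, 71, 75, 86]
push(3): heap contents = [3, 45, 46, 67, 71, 75, 86]
pop() → 3: heap contents = [45, 46, 67, 71, 75, 86]
pop() → 45: heap contents = [46, 67, 71, 75, 86]
pop() → 46: heap contents = [67, 71, 75, 86]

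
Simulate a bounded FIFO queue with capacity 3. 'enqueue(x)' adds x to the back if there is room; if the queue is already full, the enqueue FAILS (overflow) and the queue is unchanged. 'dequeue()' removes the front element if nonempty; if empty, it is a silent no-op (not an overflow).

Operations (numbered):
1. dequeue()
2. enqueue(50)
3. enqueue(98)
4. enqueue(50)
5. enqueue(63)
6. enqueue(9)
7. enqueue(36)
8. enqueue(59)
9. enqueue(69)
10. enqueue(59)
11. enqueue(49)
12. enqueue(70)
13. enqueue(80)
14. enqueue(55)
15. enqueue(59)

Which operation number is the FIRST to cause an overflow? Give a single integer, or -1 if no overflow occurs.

Answer: 5

Derivation:
1. dequeue(): empty, no-op, size=0
2. enqueue(50): size=1
3. enqueue(98): size=2
4. enqueue(50): size=3
5. enqueue(63): size=3=cap → OVERFLOW (fail)
6. enqueue(9): size=3=cap → OVERFLOW (fail)
7. enqueue(36): size=3=cap → OVERFLOW (fail)
8. enqueue(59): size=3=cap → OVERFLOW (fail)
9. enqueue(69): size=3=cap → OVERFLOW (fail)
10. enqueue(59): size=3=cap → OVERFLOW (fail)
11. enqueue(49): size=3=cap → OVERFLOW (fail)
12. enqueue(70): size=3=cap → OVERFLOW (fail)
13. enqueue(80): size=3=cap → OVERFLOW (fail)
14. enqueue(55): size=3=cap → OVERFLOW (fail)
15. enqueue(59): size=3=cap → OVERFLOW (fail)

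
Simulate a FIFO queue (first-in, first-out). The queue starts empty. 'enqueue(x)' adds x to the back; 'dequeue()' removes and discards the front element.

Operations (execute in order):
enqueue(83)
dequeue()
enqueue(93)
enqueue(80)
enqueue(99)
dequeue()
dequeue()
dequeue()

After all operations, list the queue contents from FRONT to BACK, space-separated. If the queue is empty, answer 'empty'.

Answer: empty

Derivation:
enqueue(83): [83]
dequeue(): []
enqueue(93): [93]
enqueue(80): [93, 80]
enqueue(99): [93, 80, 99]
dequeue(): [80, 99]
dequeue(): [99]
dequeue(): []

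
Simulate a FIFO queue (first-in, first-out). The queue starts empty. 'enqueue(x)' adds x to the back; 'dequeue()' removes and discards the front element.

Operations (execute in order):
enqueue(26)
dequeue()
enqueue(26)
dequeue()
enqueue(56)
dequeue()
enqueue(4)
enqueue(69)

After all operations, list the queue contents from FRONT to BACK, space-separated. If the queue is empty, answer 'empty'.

enqueue(26): [26]
dequeue(): []
enqueue(26): [26]
dequeue(): []
enqueue(56): [56]
dequeue(): []
enqueue(4): [4]
enqueue(69): [4, 69]

Answer: 4 69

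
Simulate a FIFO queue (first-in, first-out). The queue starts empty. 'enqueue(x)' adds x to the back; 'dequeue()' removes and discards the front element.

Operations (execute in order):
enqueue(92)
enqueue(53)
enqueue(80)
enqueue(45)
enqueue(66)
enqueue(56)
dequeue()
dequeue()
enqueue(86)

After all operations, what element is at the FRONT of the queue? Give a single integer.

enqueue(92): queue = [92]
enqueue(53): queue = [92, 53]
enqueue(80): queue = [92, 53, 80]
enqueue(45): queue = [92, 53, 80, 45]
enqueue(66): queue = [92, 53, 80, 45, 66]
enqueue(56): queue = [92, 53, 80, 45, 66, 56]
dequeue(): queue = [53, 80, 45, 66, 56]
dequeue(): queue = [80, 45, 66, 56]
enqueue(86): queue = [80, 45, 66, 56, 86]

Answer: 80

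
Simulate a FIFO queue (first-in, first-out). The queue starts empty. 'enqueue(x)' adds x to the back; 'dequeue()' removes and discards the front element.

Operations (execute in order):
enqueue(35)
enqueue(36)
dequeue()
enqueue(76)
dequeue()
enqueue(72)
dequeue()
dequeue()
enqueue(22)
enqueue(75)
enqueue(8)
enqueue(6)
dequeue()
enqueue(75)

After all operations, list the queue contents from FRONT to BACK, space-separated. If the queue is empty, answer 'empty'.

enqueue(35): [35]
enqueue(36): [35, 36]
dequeue(): [36]
enqueue(76): [36, 76]
dequeue(): [76]
enqueue(72): [76, 72]
dequeue(): [72]
dequeue(): []
enqueue(22): [22]
enqueue(75): [22, 75]
enqueue(8): [22, 75, 8]
enqueue(6): [22, 75, 8, 6]
dequeue(): [75, 8, 6]
enqueue(75): [75, 8, 6, 75]

Answer: 75 8 6 75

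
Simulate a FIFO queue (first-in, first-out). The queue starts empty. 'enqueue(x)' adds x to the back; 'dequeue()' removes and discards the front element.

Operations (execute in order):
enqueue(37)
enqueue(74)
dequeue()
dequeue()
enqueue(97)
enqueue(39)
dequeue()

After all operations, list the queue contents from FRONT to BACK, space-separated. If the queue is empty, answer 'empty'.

Answer: 39

Derivation:
enqueue(37): [37]
enqueue(74): [37, 74]
dequeue(): [74]
dequeue(): []
enqueue(97): [97]
enqueue(39): [97, 39]
dequeue(): [39]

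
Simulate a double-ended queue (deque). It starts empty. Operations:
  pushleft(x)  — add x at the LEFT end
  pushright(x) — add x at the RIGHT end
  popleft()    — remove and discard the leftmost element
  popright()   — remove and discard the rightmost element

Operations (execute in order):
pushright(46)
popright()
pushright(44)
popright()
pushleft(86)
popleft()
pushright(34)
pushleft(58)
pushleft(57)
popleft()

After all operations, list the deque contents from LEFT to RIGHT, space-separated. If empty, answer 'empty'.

pushright(46): [46]
popright(): []
pushright(44): [44]
popright(): []
pushleft(86): [86]
popleft(): []
pushright(34): [34]
pushleft(58): [58, 34]
pushleft(57): [57, 58, 34]
popleft(): [58, 34]

Answer: 58 34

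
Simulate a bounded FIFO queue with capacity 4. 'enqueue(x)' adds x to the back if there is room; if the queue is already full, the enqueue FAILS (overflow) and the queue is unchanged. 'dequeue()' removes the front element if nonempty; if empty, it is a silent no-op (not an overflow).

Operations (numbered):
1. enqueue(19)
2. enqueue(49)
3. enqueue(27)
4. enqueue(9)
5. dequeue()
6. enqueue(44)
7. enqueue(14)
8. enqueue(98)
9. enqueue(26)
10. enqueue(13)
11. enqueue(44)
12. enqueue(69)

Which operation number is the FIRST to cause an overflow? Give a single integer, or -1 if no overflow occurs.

1. enqueue(19): size=1
2. enqueue(49): size=2
3. enqueue(27): size=3
4. enqueue(9): size=4
5. dequeue(): size=3
6. enqueue(44): size=4
7. enqueue(14): size=4=cap → OVERFLOW (fail)
8. enqueue(98): size=4=cap → OVERFLOW (fail)
9. enqueue(26): size=4=cap → OVERFLOW (fail)
10. enqueue(13): size=4=cap → OVERFLOW (fail)
11. enqueue(44): size=4=cap → OVERFLOW (fail)
12. enqueue(69): size=4=cap → OVERFLOW (fail)

Answer: 7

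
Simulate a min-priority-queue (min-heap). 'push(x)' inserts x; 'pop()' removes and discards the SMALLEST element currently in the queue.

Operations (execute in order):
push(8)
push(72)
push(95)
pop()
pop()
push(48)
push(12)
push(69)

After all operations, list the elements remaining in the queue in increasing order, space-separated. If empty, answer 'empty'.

Answer: 12 48 69 95

Derivation:
push(8): heap contents = [8]
push(72): heap contents = [8, 72]
push(95): heap contents = [8, 72, 95]
pop() → 8: heap contents = [72, 95]
pop() → 72: heap contents = [95]
push(48): heap contents = [48, 95]
push(12): heap contents = [12, 48, 95]
push(69): heap contents = [12, 48, 69, 95]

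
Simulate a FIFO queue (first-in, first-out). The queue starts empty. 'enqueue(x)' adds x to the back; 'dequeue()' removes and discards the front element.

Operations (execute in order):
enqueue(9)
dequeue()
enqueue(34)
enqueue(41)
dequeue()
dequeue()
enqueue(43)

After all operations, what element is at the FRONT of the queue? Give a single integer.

Answer: 43

Derivation:
enqueue(9): queue = [9]
dequeue(): queue = []
enqueue(34): queue = [34]
enqueue(41): queue = [34, 41]
dequeue(): queue = [41]
dequeue(): queue = []
enqueue(43): queue = [43]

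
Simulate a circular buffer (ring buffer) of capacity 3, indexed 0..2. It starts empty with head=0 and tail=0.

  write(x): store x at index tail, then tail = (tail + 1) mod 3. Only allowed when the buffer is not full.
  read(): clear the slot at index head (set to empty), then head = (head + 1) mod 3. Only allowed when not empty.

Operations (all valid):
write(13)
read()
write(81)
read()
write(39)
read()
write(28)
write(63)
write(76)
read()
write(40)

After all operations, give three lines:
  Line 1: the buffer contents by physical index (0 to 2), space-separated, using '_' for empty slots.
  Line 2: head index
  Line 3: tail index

Answer: 40 63 76
1
1

Derivation:
write(13): buf=[13 _ _], head=0, tail=1, size=1
read(): buf=[_ _ _], head=1, tail=1, size=0
write(81): buf=[_ 81 _], head=1, tail=2, size=1
read(): buf=[_ _ _], head=2, tail=2, size=0
write(39): buf=[_ _ 39], head=2, tail=0, size=1
read(): buf=[_ _ _], head=0, tail=0, size=0
write(28): buf=[28 _ _], head=0, tail=1, size=1
write(63): buf=[28 63 _], head=0, tail=2, size=2
write(76): buf=[28 63 76], head=0, tail=0, size=3
read(): buf=[_ 63 76], head=1, tail=0, size=2
write(40): buf=[40 63 76], head=1, tail=1, size=3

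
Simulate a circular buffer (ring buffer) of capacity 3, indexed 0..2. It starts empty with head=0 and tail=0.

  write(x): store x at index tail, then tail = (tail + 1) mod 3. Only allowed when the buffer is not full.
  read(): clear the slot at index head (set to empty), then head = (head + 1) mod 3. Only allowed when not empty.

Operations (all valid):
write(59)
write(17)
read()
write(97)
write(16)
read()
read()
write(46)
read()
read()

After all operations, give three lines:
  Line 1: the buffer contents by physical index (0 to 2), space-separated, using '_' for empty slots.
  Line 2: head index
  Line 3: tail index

write(59): buf=[59 _ _], head=0, tail=1, size=1
write(17): buf=[59 17 _], head=0, tail=2, size=2
read(): buf=[_ 17 _], head=1, tail=2, size=1
write(97): buf=[_ 17 97], head=1, tail=0, size=2
write(16): buf=[16 17 97], head=1, tail=1, size=3
read(): buf=[16 _ 97], head=2, tail=1, size=2
read(): buf=[16 _ _], head=0, tail=1, size=1
write(46): buf=[16 46 _], head=0, tail=2, size=2
read(): buf=[_ 46 _], head=1, tail=2, size=1
read(): buf=[_ _ _], head=2, tail=2, size=0

Answer: _ _ _
2
2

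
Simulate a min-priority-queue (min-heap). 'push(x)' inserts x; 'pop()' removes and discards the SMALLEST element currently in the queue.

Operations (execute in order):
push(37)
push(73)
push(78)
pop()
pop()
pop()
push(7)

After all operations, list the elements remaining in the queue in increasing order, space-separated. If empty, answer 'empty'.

push(37): heap contents = [37]
push(73): heap contents = [37, 73]
push(78): heap contents = [37, 73, 78]
pop() → 37: heap contents = [73, 78]
pop() → 73: heap contents = [78]
pop() → 78: heap contents = []
push(7): heap contents = [7]

Answer: 7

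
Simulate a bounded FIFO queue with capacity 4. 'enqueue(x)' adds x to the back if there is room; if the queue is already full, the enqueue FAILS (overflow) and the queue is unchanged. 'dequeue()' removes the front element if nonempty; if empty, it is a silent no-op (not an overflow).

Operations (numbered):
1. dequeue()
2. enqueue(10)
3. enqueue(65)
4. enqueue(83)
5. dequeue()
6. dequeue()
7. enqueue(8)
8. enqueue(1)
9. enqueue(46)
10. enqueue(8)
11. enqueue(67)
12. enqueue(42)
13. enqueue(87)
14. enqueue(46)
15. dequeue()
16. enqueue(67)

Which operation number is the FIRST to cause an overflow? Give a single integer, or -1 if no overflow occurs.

1. dequeue(): empty, no-op, size=0
2. enqueue(10): size=1
3. enqueue(65): size=2
4. enqueue(83): size=3
5. dequeue(): size=2
6. dequeue(): size=1
7. enqueue(8): size=2
8. enqueue(1): size=3
9. enqueue(46): size=4
10. enqueue(8): size=4=cap → OVERFLOW (fail)
11. enqueue(67): size=4=cap → OVERFLOW (fail)
12. enqueue(42): size=4=cap → OVERFLOW (fail)
13. enqueue(87): size=4=cap → OVERFLOW (fail)
14. enqueue(46): size=4=cap → OVERFLOW (fail)
15. dequeue(): size=3
16. enqueue(67): size=4

Answer: 10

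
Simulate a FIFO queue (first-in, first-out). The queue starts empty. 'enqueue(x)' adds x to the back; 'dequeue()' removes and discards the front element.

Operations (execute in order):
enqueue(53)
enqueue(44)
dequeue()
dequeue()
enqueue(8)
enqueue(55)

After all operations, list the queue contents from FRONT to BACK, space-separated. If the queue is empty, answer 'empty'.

Answer: 8 55

Derivation:
enqueue(53): [53]
enqueue(44): [53, 44]
dequeue(): [44]
dequeue(): []
enqueue(8): [8]
enqueue(55): [8, 55]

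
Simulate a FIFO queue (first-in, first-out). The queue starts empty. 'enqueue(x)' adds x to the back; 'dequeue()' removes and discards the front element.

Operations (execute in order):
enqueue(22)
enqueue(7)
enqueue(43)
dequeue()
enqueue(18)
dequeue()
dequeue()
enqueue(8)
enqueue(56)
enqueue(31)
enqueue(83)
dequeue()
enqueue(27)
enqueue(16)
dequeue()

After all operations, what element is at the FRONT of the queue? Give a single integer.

Answer: 56

Derivation:
enqueue(22): queue = [22]
enqueue(7): queue = [22, 7]
enqueue(43): queue = [22, 7, 43]
dequeue(): queue = [7, 43]
enqueue(18): queue = [7, 43, 18]
dequeue(): queue = [43, 18]
dequeue(): queue = [18]
enqueue(8): queue = [18, 8]
enqueue(56): queue = [18, 8, 56]
enqueue(31): queue = [18, 8, 56, 31]
enqueue(83): queue = [18, 8, 56, 31, 83]
dequeue(): queue = [8, 56, 31, 83]
enqueue(27): queue = [8, 56, 31, 83, 27]
enqueue(16): queue = [8, 56, 31, 83, 27, 16]
dequeue(): queue = [56, 31, 83, 27, 16]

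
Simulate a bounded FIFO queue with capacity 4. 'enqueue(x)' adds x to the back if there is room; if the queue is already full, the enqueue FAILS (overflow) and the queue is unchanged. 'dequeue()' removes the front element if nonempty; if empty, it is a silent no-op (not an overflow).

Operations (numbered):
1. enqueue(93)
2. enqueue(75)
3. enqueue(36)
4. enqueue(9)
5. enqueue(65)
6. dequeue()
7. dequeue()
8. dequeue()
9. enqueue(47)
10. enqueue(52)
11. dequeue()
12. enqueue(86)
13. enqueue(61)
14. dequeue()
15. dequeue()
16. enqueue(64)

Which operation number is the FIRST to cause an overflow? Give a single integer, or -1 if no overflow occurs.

Answer: 5

Derivation:
1. enqueue(93): size=1
2. enqueue(75): size=2
3. enqueue(36): size=3
4. enqueue(9): size=4
5. enqueue(65): size=4=cap → OVERFLOW (fail)
6. dequeue(): size=3
7. dequeue(): size=2
8. dequeue(): size=1
9. enqueue(47): size=2
10. enqueue(52): size=3
11. dequeue(): size=2
12. enqueue(86): size=3
13. enqueue(61): size=4
14. dequeue(): size=3
15. dequeue(): size=2
16. enqueue(64): size=3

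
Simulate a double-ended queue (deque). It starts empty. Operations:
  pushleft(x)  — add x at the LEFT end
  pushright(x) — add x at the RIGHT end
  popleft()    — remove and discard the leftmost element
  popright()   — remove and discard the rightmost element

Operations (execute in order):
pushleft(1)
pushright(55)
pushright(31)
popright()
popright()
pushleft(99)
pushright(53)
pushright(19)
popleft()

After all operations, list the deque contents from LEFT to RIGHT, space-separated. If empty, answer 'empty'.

pushleft(1): [1]
pushright(55): [1, 55]
pushright(31): [1, 55, 31]
popright(): [1, 55]
popright(): [1]
pushleft(99): [99, 1]
pushright(53): [99, 1, 53]
pushright(19): [99, 1, 53, 19]
popleft(): [1, 53, 19]

Answer: 1 53 19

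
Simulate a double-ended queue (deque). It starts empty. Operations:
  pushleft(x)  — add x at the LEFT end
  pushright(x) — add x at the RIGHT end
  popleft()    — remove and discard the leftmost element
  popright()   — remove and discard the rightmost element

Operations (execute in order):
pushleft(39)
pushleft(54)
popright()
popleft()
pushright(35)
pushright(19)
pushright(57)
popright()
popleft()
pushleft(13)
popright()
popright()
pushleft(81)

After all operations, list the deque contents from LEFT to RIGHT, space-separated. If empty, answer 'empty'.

pushleft(39): [39]
pushleft(54): [54, 39]
popright(): [54]
popleft(): []
pushright(35): [35]
pushright(19): [35, 19]
pushright(57): [35, 19, 57]
popright(): [35, 19]
popleft(): [19]
pushleft(13): [13, 19]
popright(): [13]
popright(): []
pushleft(81): [81]

Answer: 81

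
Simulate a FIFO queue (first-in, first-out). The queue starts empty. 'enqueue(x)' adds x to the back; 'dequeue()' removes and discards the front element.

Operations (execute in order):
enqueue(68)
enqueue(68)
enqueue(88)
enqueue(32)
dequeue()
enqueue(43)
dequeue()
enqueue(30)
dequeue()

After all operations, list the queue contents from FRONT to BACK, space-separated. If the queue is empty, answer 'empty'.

Answer: 32 43 30

Derivation:
enqueue(68): [68]
enqueue(68): [68, 68]
enqueue(88): [68, 68, 88]
enqueue(32): [68, 68, 88, 32]
dequeue(): [68, 88, 32]
enqueue(43): [68, 88, 32, 43]
dequeue(): [88, 32, 43]
enqueue(30): [88, 32, 43, 30]
dequeue(): [32, 43, 30]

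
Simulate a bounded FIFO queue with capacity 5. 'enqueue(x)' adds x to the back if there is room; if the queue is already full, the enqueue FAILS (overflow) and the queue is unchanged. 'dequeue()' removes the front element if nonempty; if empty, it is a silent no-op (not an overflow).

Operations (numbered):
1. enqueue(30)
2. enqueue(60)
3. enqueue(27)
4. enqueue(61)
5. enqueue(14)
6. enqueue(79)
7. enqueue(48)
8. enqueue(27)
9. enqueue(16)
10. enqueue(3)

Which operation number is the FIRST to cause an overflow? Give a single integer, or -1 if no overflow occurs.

1. enqueue(30): size=1
2. enqueue(60): size=2
3. enqueue(27): size=3
4. enqueue(61): size=4
5. enqueue(14): size=5
6. enqueue(79): size=5=cap → OVERFLOW (fail)
7. enqueue(48): size=5=cap → OVERFLOW (fail)
8. enqueue(27): size=5=cap → OVERFLOW (fail)
9. enqueue(16): size=5=cap → OVERFLOW (fail)
10. enqueue(3): size=5=cap → OVERFLOW (fail)

Answer: 6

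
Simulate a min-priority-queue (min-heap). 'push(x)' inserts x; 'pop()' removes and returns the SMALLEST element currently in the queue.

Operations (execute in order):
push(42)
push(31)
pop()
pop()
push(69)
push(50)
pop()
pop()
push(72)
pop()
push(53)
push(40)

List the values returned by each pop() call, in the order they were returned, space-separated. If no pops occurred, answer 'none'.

Answer: 31 42 50 69 72

Derivation:
push(42): heap contents = [42]
push(31): heap contents = [31, 42]
pop() → 31: heap contents = [42]
pop() → 42: heap contents = []
push(69): heap contents = [69]
push(50): heap contents = [50, 69]
pop() → 50: heap contents = [69]
pop() → 69: heap contents = []
push(72): heap contents = [72]
pop() → 72: heap contents = []
push(53): heap contents = [53]
push(40): heap contents = [40, 53]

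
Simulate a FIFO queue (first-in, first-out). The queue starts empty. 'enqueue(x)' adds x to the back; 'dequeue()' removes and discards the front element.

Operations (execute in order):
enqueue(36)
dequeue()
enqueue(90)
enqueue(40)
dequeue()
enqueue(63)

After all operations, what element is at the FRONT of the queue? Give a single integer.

enqueue(36): queue = [36]
dequeue(): queue = []
enqueue(90): queue = [90]
enqueue(40): queue = [90, 40]
dequeue(): queue = [40]
enqueue(63): queue = [40, 63]

Answer: 40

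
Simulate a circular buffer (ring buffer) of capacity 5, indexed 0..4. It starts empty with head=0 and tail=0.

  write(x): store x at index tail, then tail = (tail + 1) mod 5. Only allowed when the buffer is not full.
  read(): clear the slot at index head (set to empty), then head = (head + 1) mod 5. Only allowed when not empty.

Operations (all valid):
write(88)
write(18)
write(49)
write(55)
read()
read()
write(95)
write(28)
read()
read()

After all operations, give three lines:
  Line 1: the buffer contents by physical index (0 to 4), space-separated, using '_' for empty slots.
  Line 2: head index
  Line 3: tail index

Answer: 28 _ _ _ 95
4
1

Derivation:
write(88): buf=[88 _ _ _ _], head=0, tail=1, size=1
write(18): buf=[88 18 _ _ _], head=0, tail=2, size=2
write(49): buf=[88 18 49 _ _], head=0, tail=3, size=3
write(55): buf=[88 18 49 55 _], head=0, tail=4, size=4
read(): buf=[_ 18 49 55 _], head=1, tail=4, size=3
read(): buf=[_ _ 49 55 _], head=2, tail=4, size=2
write(95): buf=[_ _ 49 55 95], head=2, tail=0, size=3
write(28): buf=[28 _ 49 55 95], head=2, tail=1, size=4
read(): buf=[28 _ _ 55 95], head=3, tail=1, size=3
read(): buf=[28 _ _ _ 95], head=4, tail=1, size=2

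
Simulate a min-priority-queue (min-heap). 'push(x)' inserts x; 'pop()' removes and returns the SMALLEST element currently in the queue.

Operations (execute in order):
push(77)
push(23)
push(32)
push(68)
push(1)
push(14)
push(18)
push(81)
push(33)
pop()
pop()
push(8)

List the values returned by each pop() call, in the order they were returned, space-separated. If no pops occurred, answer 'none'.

push(77): heap contents = [77]
push(23): heap contents = [23, 77]
push(32): heap contents = [23, 32, 77]
push(68): heap contents = [23, 32, 68, 77]
push(1): heap contents = [1, 23, 32, 68, 77]
push(14): heap contents = [1, 14, 23, 32, 68, 77]
push(18): heap contents = [1, 14, 18, 23, 32, 68, 77]
push(81): heap contents = [1, 14, 18, 23, 32, 68, 77, 81]
push(33): heap contents = [1, 14, 18, 23, 32, 33, 68, 77, 81]
pop() → 1: heap contents = [14, 18, 23, 32, 33, 68, 77, 81]
pop() → 14: heap contents = [18, 23, 32, 33, 68, 77, 81]
push(8): heap contents = [8, 18, 23, 32, 33, 68, 77, 81]

Answer: 1 14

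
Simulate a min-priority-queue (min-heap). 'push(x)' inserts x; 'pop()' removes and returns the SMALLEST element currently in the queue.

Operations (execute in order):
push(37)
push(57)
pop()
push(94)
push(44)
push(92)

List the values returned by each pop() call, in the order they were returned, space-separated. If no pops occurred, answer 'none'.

push(37): heap contents = [37]
push(57): heap contents = [37, 57]
pop() → 37: heap contents = [57]
push(94): heap contents = [57, 94]
push(44): heap contents = [44, 57, 94]
push(92): heap contents = [44, 57, 92, 94]

Answer: 37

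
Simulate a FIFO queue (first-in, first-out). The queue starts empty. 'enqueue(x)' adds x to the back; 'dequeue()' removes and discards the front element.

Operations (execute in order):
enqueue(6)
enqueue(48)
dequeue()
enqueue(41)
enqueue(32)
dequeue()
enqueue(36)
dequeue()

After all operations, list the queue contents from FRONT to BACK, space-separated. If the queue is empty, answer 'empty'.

Answer: 32 36

Derivation:
enqueue(6): [6]
enqueue(48): [6, 48]
dequeue(): [48]
enqueue(41): [48, 41]
enqueue(32): [48, 41, 32]
dequeue(): [41, 32]
enqueue(36): [41, 32, 36]
dequeue(): [32, 36]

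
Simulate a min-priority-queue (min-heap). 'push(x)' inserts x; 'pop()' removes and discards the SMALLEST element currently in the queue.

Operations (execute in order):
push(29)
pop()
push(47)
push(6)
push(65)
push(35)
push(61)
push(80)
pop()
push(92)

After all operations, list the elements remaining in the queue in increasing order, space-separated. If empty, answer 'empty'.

Answer: 35 47 61 65 80 92

Derivation:
push(29): heap contents = [29]
pop() → 29: heap contents = []
push(47): heap contents = [47]
push(6): heap contents = [6, 47]
push(65): heap contents = [6, 47, 65]
push(35): heap contents = [6, 35, 47, 65]
push(61): heap contents = [6, 35, 47, 61, 65]
push(80): heap contents = [6, 35, 47, 61, 65, 80]
pop() → 6: heap contents = [35, 47, 61, 65, 80]
push(92): heap contents = [35, 47, 61, 65, 80, 92]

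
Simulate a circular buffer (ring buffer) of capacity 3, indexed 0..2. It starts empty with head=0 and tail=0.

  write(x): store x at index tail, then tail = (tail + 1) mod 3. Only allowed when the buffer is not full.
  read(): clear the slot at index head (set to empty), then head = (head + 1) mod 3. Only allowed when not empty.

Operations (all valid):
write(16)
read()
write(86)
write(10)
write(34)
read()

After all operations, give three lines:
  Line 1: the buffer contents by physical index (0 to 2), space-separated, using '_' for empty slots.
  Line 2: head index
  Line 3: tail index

write(16): buf=[16 _ _], head=0, tail=1, size=1
read(): buf=[_ _ _], head=1, tail=1, size=0
write(86): buf=[_ 86 _], head=1, tail=2, size=1
write(10): buf=[_ 86 10], head=1, tail=0, size=2
write(34): buf=[34 86 10], head=1, tail=1, size=3
read(): buf=[34 _ 10], head=2, tail=1, size=2

Answer: 34 _ 10
2
1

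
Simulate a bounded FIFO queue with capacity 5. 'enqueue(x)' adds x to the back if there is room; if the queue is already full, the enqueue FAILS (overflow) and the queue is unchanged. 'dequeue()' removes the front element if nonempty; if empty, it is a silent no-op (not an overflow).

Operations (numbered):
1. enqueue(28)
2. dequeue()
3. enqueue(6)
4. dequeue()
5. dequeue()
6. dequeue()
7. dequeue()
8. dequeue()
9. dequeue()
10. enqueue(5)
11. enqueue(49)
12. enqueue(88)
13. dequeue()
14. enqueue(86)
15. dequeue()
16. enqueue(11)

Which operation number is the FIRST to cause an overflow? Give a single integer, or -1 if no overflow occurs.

Answer: -1

Derivation:
1. enqueue(28): size=1
2. dequeue(): size=0
3. enqueue(6): size=1
4. dequeue(): size=0
5. dequeue(): empty, no-op, size=0
6. dequeue(): empty, no-op, size=0
7. dequeue(): empty, no-op, size=0
8. dequeue(): empty, no-op, size=0
9. dequeue(): empty, no-op, size=0
10. enqueue(5): size=1
11. enqueue(49): size=2
12. enqueue(88): size=3
13. dequeue(): size=2
14. enqueue(86): size=3
15. dequeue(): size=2
16. enqueue(11): size=3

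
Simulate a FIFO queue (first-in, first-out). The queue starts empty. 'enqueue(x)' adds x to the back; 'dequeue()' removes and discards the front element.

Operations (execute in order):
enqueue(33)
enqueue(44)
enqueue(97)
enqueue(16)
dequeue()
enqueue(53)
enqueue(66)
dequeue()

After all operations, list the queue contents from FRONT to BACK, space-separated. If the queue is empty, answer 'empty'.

Answer: 97 16 53 66

Derivation:
enqueue(33): [33]
enqueue(44): [33, 44]
enqueue(97): [33, 44, 97]
enqueue(16): [33, 44, 97, 16]
dequeue(): [44, 97, 16]
enqueue(53): [44, 97, 16, 53]
enqueue(66): [44, 97, 16, 53, 66]
dequeue(): [97, 16, 53, 66]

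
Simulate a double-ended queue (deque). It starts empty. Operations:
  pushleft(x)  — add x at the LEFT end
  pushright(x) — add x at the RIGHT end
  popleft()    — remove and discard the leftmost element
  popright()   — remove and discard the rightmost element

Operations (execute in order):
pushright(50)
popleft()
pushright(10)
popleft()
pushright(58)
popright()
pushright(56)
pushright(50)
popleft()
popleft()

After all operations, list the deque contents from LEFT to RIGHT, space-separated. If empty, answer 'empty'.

Answer: empty

Derivation:
pushright(50): [50]
popleft(): []
pushright(10): [10]
popleft(): []
pushright(58): [58]
popright(): []
pushright(56): [56]
pushright(50): [56, 50]
popleft(): [50]
popleft(): []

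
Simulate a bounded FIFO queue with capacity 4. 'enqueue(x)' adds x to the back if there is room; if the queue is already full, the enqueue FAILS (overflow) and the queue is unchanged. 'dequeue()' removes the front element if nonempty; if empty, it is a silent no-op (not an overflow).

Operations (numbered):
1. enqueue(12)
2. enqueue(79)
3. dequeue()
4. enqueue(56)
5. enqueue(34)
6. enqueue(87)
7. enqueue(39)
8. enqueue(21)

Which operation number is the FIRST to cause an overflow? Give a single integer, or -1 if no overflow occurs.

Answer: 7

Derivation:
1. enqueue(12): size=1
2. enqueue(79): size=2
3. dequeue(): size=1
4. enqueue(56): size=2
5. enqueue(34): size=3
6. enqueue(87): size=4
7. enqueue(39): size=4=cap → OVERFLOW (fail)
8. enqueue(21): size=4=cap → OVERFLOW (fail)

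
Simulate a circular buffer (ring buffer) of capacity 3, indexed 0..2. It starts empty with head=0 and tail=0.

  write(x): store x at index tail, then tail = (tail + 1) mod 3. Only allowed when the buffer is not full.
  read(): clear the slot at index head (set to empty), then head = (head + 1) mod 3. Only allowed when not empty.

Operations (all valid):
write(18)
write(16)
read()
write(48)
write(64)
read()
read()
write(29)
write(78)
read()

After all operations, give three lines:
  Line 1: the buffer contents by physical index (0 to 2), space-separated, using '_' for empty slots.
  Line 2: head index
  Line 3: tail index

write(18): buf=[18 _ _], head=0, tail=1, size=1
write(16): buf=[18 16 _], head=0, tail=2, size=2
read(): buf=[_ 16 _], head=1, tail=2, size=1
write(48): buf=[_ 16 48], head=1, tail=0, size=2
write(64): buf=[64 16 48], head=1, tail=1, size=3
read(): buf=[64 _ 48], head=2, tail=1, size=2
read(): buf=[64 _ _], head=0, tail=1, size=1
write(29): buf=[64 29 _], head=0, tail=2, size=2
write(78): buf=[64 29 78], head=0, tail=0, size=3
read(): buf=[_ 29 78], head=1, tail=0, size=2

Answer: _ 29 78
1
0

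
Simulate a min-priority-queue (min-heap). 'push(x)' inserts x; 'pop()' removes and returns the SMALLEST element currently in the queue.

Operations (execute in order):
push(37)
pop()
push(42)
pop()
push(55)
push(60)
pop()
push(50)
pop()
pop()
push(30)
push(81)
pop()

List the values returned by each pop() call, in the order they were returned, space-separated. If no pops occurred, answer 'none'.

Answer: 37 42 55 50 60 30

Derivation:
push(37): heap contents = [37]
pop() → 37: heap contents = []
push(42): heap contents = [42]
pop() → 42: heap contents = []
push(55): heap contents = [55]
push(60): heap contents = [55, 60]
pop() → 55: heap contents = [60]
push(50): heap contents = [50, 60]
pop() → 50: heap contents = [60]
pop() → 60: heap contents = []
push(30): heap contents = [30]
push(81): heap contents = [30, 81]
pop() → 30: heap contents = [81]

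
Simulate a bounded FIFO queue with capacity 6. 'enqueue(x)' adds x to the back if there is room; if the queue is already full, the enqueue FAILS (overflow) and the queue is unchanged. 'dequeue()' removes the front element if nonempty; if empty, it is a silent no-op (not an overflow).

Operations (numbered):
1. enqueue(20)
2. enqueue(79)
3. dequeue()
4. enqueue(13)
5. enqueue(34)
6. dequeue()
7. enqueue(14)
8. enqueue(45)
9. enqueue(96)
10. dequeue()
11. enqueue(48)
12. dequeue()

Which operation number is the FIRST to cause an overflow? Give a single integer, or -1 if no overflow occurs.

1. enqueue(20): size=1
2. enqueue(79): size=2
3. dequeue(): size=1
4. enqueue(13): size=2
5. enqueue(34): size=3
6. dequeue(): size=2
7. enqueue(14): size=3
8. enqueue(45): size=4
9. enqueue(96): size=5
10. dequeue(): size=4
11. enqueue(48): size=5
12. dequeue(): size=4

Answer: -1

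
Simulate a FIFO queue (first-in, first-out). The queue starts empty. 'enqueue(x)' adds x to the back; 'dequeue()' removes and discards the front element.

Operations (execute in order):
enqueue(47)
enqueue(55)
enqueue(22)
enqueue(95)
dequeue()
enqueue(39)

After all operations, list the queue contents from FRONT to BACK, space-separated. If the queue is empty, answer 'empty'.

Answer: 55 22 95 39

Derivation:
enqueue(47): [47]
enqueue(55): [47, 55]
enqueue(22): [47, 55, 22]
enqueue(95): [47, 55, 22, 95]
dequeue(): [55, 22, 95]
enqueue(39): [55, 22, 95, 39]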